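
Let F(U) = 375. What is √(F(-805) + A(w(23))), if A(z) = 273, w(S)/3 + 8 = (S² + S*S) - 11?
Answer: 18*√2 ≈ 25.456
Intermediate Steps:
w(S) = -57 + 6*S² (w(S) = -24 + 3*((S² + S*S) - 11) = -24 + 3*((S² + S²) - 11) = -24 + 3*(2*S² - 11) = -24 + 3*(-11 + 2*S²) = -24 + (-33 + 6*S²) = -57 + 6*S²)
√(F(-805) + A(w(23))) = √(375 + 273) = √648 = 18*√2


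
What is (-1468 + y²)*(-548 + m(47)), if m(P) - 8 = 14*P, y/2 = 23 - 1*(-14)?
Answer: 472944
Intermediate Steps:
y = 74 (y = 2*(23 - 1*(-14)) = 2*(23 + 14) = 2*37 = 74)
m(P) = 8 + 14*P
(-1468 + y²)*(-548 + m(47)) = (-1468 + 74²)*(-548 + (8 + 14*47)) = (-1468 + 5476)*(-548 + (8 + 658)) = 4008*(-548 + 666) = 4008*118 = 472944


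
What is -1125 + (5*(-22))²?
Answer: 10975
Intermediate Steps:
-1125 + (5*(-22))² = -1125 + (-110)² = -1125 + 12100 = 10975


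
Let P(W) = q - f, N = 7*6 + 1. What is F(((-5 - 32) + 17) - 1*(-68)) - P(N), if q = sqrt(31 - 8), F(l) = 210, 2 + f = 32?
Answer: 240 - sqrt(23) ≈ 235.20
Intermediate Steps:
f = 30 (f = -2 + 32 = 30)
N = 43 (N = 42 + 1 = 43)
q = sqrt(23) ≈ 4.7958
P(W) = -30 + sqrt(23) (P(W) = sqrt(23) - 1*30 = sqrt(23) - 30 = -30 + sqrt(23))
F(((-5 - 32) + 17) - 1*(-68)) - P(N) = 210 - (-30 + sqrt(23)) = 210 + (30 - sqrt(23)) = 240 - sqrt(23)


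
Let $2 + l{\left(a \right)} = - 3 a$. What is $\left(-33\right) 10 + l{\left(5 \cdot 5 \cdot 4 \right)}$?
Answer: $-632$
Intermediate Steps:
$l{\left(a \right)} = -2 - 3 a$
$\left(-33\right) 10 + l{\left(5 \cdot 5 \cdot 4 \right)} = \left(-33\right) 10 - \left(2 + 3 \cdot 5 \cdot 5 \cdot 4\right) = -330 - \left(2 + 3 \cdot 25 \cdot 4\right) = -330 - 302 = -632$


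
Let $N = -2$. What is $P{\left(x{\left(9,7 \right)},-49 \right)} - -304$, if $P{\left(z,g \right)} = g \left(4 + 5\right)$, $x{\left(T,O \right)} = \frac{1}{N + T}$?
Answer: $-137$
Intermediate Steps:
$x{\left(T,O \right)} = \frac{1}{-2 + T}$
$P{\left(z,g \right)} = 9 g$ ($P{\left(z,g \right)} = g 9 = 9 g$)
$P{\left(x{\left(9,7 \right)},-49 \right)} - -304 = 9 \left(-49\right) - -304 = -441 + 304 = -137$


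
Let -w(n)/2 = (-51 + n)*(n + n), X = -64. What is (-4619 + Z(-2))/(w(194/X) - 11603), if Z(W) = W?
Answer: 1182976/3138081 ≈ 0.37697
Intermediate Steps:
w(n) = -4*n*(-51 + n) (w(n) = -2*(-51 + n)*(n + n) = -2*(-51 + n)*2*n = -4*n*(-51 + n))
(-4619 + Z(-2))/(w(194/X) - 11603) = (-4619 - 2)/(4*(194/(-64))*(51 - 194/(-64)) - 11603) = -4621/(4*(194*(-1/64))*(51 - 194*(-1)/64) - 11603) = -4621/(4*(-97/32)*(51 - 1*(-97/32)) - 11603) = -4621/(4*(-97/32)*(51 + 97/32) - 11603) = -4621/(4*(-97/32)*(1729/32) - 11603) = -4621/(-167713/256 - 11603) = -4621/(-3138081/256) = -4621*(-256/3138081) = 1182976/3138081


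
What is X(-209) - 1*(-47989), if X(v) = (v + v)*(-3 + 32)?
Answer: 35867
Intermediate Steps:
X(v) = 58*v (X(v) = (2*v)*29 = 58*v)
X(-209) - 1*(-47989) = 58*(-209) - 1*(-47989) = -12122 + 47989 = 35867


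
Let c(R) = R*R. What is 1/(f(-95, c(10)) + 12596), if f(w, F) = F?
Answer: 1/12696 ≈ 7.8765e-5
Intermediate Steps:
c(R) = R**2
1/(f(-95, c(10)) + 12596) = 1/(10**2 + 12596) = 1/(100 + 12596) = 1/12696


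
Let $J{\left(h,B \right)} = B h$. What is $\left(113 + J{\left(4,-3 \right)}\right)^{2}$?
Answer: $10201$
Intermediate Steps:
$\left(113 + J{\left(4,-3 \right)}\right)^{2} = \left(113 - 12\right)^{2} = 101^{2} = 10201$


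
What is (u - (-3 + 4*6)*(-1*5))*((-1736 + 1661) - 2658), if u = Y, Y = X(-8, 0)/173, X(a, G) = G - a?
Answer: -49666809/173 ≈ -2.8709e+5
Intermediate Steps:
Y = 8/173 (Y = (0 - 1*(-8))/173 = (0 + 8)*(1/173) = 8*(1/173) = 8/173 ≈ 0.046243)
u = 8/173 ≈ 0.046243
(u - (-3 + 4*6)*(-1*5))*((-1736 + 1661) - 2658) = (8/173 - (-3 + 4*6)*(-1*5))*((-1736 + 1661) - 2658) = (8/173 - (-3 + 24)*(-5))*(-75 - 2658) = (8/173 - 21*(-5))*(-2733) = (8/173 - 1*(-105))*(-2733) = (8/173 + 105)*(-2733) = (18173/173)*(-2733) = -49666809/173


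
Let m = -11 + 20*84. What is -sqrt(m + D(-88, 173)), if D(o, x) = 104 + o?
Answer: -sqrt(1685) ≈ -41.049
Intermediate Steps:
m = 1669 (m = -11 + 1680 = 1669)
-sqrt(m + D(-88, 173)) = -sqrt(1669 + (104 - 88)) = -sqrt(1669 + 16) = -sqrt(1685)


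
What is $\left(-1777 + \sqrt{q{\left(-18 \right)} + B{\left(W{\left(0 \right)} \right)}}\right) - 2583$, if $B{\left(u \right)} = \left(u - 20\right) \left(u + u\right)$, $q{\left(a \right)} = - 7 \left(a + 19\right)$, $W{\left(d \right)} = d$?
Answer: $-4360 + i \sqrt{7} \approx -4360.0 + 2.6458 i$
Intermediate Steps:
$q{\left(a \right)} = -133 - 7 a$ ($q{\left(a \right)} = - 7 \left(19 + a\right) = -133 - 7 a$)
$B{\left(u \right)} = 2 u \left(-20 + u\right)$ ($B{\left(u \right)} = \left(-20 + u\right) 2 u = 2 u \left(-20 + u\right)$)
$\left(-1777 + \sqrt{q{\left(-18 \right)} + B{\left(W{\left(0 \right)} \right)}}\right) - 2583 = \left(-1777 + \sqrt{\left(-133 - -126\right) + 2 \cdot 0 \left(-20 + 0\right)}\right) - 2583 = \left(-1777 + \sqrt{\left(-133 + 126\right) + 2 \cdot 0 \left(-20\right)}\right) - 2583 = \left(-1777 + \sqrt{-7 + 0}\right) - 2583 = \left(-1777 + \sqrt{-7}\right) - 2583 = \left(-1777 + i \sqrt{7}\right) - 2583 = -4360 + i \sqrt{7}$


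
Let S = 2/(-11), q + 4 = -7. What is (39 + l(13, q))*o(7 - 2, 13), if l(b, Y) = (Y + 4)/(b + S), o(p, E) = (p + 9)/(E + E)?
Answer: 37954/1833 ≈ 20.706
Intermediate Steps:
q = -11 (q = -4 - 7 = -11)
S = -2/11 (S = 2*(-1/11) = -2/11 ≈ -0.18182)
o(p, E) = (9 + p)/(2*E) (o(p, E) = (9 + p)/((2*E)) = (9 + p)*(1/(2*E)) = (9 + p)/(2*E))
l(b, Y) = (4 + Y)/(-2/11 + b) (l(b, Y) = (Y + 4)/(b - 2/11) = (4 + Y)/(-2/11 + b))
(39 + l(13, q))*o(7 - 2, 13) = (39 + 11*(4 - 11)/(-2 + 11*13))*((½)*(9 + (7 - 2))/13) = (39 + 11*(-7)/(-2 + 143))*((½)*(1/13)*(9 + 5)) = (39 + 11*(-7)/141)*((½)*(1/13)*14) = (39 + 11*(1/141)*(-7))*(7/13) = (39 - 77/141)*(7/13) = (5422/141)*(7/13) = 37954/1833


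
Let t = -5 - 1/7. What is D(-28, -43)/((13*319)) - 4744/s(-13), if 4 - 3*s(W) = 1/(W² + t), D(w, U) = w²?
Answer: -22564155928/6332469 ≈ -3563.2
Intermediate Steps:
t = -36/7 (t = -5 - 1*⅐ = -5 - ⅐ = -36/7 ≈ -5.1429)
s(W) = 4/3 - 1/(3*(-36/7 + W²)) (s(W) = 4/3 - 1/(3*(W² - 36/7)) = 4/3 - 1/(3*(-36/7 + W²)))
D(-28, -43)/((13*319)) - 4744/s(-13) = (-28)²/((13*319)) - 4744*3*(-36 + 7*(-13)²)/(-151 + 28*(-13)²) = 784/4147 - 4744*3*(-36 + 7*169)/(-151 + 28*169) = 784*(1/4147) - 4744*3*(-36 + 1183)/(-151 + 4732) = 784/4147 - 4744/((⅓)*4581/1147) = 784/4147 - 4744/((⅓)*(1/1147)*4581) = 784/4147 - 4744/1527/1147 = 784/4147 - 4744*1147/1527 = 784/4147 - 5441368/1527 = -22564155928/6332469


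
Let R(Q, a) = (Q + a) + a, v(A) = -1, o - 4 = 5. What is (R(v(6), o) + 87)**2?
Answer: 10816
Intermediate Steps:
o = 9 (o = 4 + 5 = 9)
R(Q, a) = Q + 2*a
(R(v(6), o) + 87)**2 = ((-1 + 2*9) + 87)**2 = ((-1 + 18) + 87)**2 = (17 + 87)**2 = 104**2 = 10816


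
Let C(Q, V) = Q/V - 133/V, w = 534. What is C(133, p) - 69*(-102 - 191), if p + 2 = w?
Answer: 20217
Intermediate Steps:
p = 532 (p = -2 + 534 = 532)
C(Q, V) = -133/V + Q/V
C(133, p) - 69*(-102 - 191) = (-133 + 133)/532 - 69*(-102 - 191) = (1/532)*0 - 69*(-293) = 0 + 20217 = 20217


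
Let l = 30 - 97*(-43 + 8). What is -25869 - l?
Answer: -29294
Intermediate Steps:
l = 3425 (l = 30 - 97*(-35) = 30 + 3395 = 3425)
-25869 - l = -25869 - 1*3425 = -25869 - 3425 = -29294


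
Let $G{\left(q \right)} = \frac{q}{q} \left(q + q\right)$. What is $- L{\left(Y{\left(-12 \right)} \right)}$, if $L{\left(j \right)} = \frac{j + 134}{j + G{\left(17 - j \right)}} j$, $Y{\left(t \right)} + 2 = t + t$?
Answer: $\frac{234}{5} \approx 46.8$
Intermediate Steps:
$Y{\left(t \right)} = -2 + 2 t$ ($Y{\left(t \right)} = -2 + \left(t + t\right) = -2 + 2 t$)
$G{\left(q \right)} = 2 q$ ($G{\left(q \right)} = 1 \cdot 2 q = 2 q$)
$L{\left(j \right)} = \frac{j \left(134 + j\right)}{34 - j}$ ($L{\left(j \right)} = \frac{j + 134}{j + 2 \left(17 - j\right)} j = \frac{134 + j}{j - \left(-34 + 2 j\right)} j = \frac{134 + j}{34 - j} j = \frac{j \left(134 + j\right)}{34 - j}$)
$- L{\left(Y{\left(-12 \right)} \right)} = - \frac{\left(-2 + 2 \left(-12\right)\right) \left(134 + \left(-2 + 2 \left(-12\right)\right)\right)}{34 - \left(-2 + 2 \left(-12\right)\right)} = - \frac{\left(-2 - 24\right) \left(134 - 26\right)}{34 - \left(-2 - 24\right)} = - \frac{\left(-26\right) \left(134 - 26\right)}{34 - -26} = - \frac{\left(-26\right) 108}{34 + 26} = - \frac{\left(-26\right) 108}{60} = \left(-1\right) \left(- \frac{234}{5}\right) = \frac{234}{5}$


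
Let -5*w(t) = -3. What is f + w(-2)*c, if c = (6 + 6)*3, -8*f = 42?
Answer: 327/20 ≈ 16.350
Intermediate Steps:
w(t) = 3/5 (w(t) = -1/5*(-3) = 3/5)
f = -21/4 (f = -1/8*42 = -21/4 ≈ -5.2500)
c = 36 (c = 12*3 = 36)
f + w(-2)*c = -21/4 + (3/5)*36 = -21/4 + 108/5 = 327/20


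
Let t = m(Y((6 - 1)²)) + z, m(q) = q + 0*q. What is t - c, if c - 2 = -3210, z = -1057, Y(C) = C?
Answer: 2176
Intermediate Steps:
c = -3208 (c = 2 - 3210 = -3208)
m(q) = q (m(q) = q + 0 = q)
t = -1032 (t = (6 - 1)² - 1057 = 5² - 1057 = 25 - 1057 = -1032)
t - c = -1032 - 1*(-3208) = -1032 + 3208 = 2176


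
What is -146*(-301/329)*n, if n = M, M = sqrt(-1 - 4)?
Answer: 6278*I*sqrt(5)/47 ≈ 298.68*I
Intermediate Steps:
M = I*sqrt(5) (M = sqrt(-5) = I*sqrt(5) ≈ 2.2361*I)
n = I*sqrt(5) ≈ 2.2361*I
-146*(-301/329)*n = -146*(-301/329)*I*sqrt(5) = -146*(-301*1/329)*I*sqrt(5) = -(-6278)*I*sqrt(5)/47 = 6278*I*sqrt(5)/47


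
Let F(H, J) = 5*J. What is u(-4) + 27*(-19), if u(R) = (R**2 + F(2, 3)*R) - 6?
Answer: -563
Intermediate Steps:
u(R) = -6 + R**2 + 15*R (u(R) = (R**2 + (5*3)*R) - 6 = (R**2 + 15*R) - 6 = -6 + R**2 + 15*R)
u(-4) + 27*(-19) = (-6 + (-4)**2 + 15*(-4)) + 27*(-19) = (-6 + 16 - 60) - 513 = -50 - 513 = -563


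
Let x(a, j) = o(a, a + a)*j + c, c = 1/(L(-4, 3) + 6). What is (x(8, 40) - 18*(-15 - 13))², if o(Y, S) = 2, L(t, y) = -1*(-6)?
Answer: 49126081/144 ≈ 3.4115e+5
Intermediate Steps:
L(t, y) = 6
c = 1/12 (c = 1/(6 + 6) = 1/12 ≈ 0.083333)
x(a, j) = 1/12 + 2*j (x(a, j) = 2*j + 1/12 = 1/12 + 2*j)
(x(8, 40) - 18*(-15 - 13))² = ((1/12 + 2*40) - 18*(-15 - 13))² = ((1/12 + 80) - 18*(-28))² = (961/12 + 504)² = (7009/12)² = 49126081/144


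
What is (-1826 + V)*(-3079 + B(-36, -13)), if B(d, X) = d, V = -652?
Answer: 7718970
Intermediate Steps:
(-1826 + V)*(-3079 + B(-36, -13)) = (-1826 - 652)*(-3079 - 36) = -2478*(-3115) = 7718970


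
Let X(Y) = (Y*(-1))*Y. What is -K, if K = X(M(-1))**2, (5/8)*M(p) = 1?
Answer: -4096/625 ≈ -6.5536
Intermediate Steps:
M(p) = 8/5 (M(p) = (8/5)*1 = 8/5)
X(Y) = -Y**2 (X(Y) = (-Y)*Y = -Y**2)
K = 4096/625 (K = (-(8/5)**2)**2 = (-1*64/25)**2 = (-64/25)**2 = 4096/625 ≈ 6.5536)
-K = -1*4096/625 = -4096/625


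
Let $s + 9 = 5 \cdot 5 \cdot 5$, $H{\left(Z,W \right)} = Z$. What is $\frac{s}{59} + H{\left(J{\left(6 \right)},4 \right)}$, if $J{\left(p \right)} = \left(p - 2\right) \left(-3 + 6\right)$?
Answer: $\frac{824}{59} \approx 13.966$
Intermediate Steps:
$J{\left(p \right)} = -6 + 3 p$ ($J{\left(p \right)} = \left(-2 + p\right) 3 = -6 + 3 p$)
$s = 116$ ($s = -9 + 5 \cdot 5 \cdot 5 = -9 + 25 \cdot 5 = -9 + 125 = 116$)
$\frac{s}{59} + H{\left(J{\left(6 \right)},4 \right)} = \frac{116}{59} + \left(-6 + 3 \cdot 6\right) = 116 \cdot \frac{1}{59} + \left(-6 + 18\right) = \frac{116}{59} + 12 = \frac{824}{59}$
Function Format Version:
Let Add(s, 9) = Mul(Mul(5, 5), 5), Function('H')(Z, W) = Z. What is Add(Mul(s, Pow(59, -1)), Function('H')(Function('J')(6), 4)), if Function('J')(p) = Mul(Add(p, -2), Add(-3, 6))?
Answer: Rational(824, 59) ≈ 13.966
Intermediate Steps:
Function('J')(p) = Add(-6, Mul(3, p)) (Function('J')(p) = Mul(Add(-2, p), 3) = Add(-6, Mul(3, p)))
s = 116 (s = Add(-9, Mul(Mul(5, 5), 5)) = Add(-9, Mul(25, 5)) = Add(-9, 125) = 116)
Add(Mul(s, Pow(59, -1)), Function('H')(Function('J')(6), 4)) = Add(Mul(116, Pow(59, -1)), Add(-6, Mul(3, 6))) = Add(Mul(116, Rational(1, 59)), Add(-6, 18)) = Add(Rational(116, 59), 12) = Rational(824, 59)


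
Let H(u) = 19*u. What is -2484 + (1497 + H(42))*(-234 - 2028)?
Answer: -5193774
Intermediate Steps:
-2484 + (1497 + H(42))*(-234 - 2028) = -2484 + (1497 + 19*42)*(-234 - 2028) = -2484 + (1497 + 798)*(-2262) = -2484 + 2295*(-2262) = -2484 - 5191290 = -5193774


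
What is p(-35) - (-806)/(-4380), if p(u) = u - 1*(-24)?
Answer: -24493/2190 ≈ -11.184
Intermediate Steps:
p(u) = 24 + u (p(u) = u + 24 = 24 + u)
p(-35) - (-806)/(-4380) = (24 - 35) - (-806)/(-4380) = -11 - (-806)*(-1)/4380 = -11 - 1*403/2190 = -11 - 403/2190 = -24493/2190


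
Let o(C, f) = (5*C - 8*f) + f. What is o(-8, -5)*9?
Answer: -45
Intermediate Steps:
o(C, f) = -7*f + 5*C (o(C, f) = (-8*f + 5*C) + f = -7*f + 5*C)
o(-8, -5)*9 = (-7*(-5) + 5*(-8))*9 = (35 - 40)*9 = -5*9 = -45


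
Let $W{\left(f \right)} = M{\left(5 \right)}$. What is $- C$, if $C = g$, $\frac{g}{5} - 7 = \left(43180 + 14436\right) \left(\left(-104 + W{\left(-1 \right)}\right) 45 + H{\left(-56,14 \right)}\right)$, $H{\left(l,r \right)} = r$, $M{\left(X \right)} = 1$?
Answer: $1331217645$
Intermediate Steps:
$W{\left(f \right)} = 1$
$g = -1331217645$ ($g = 35 + 5 \left(43180 + 14436\right) \left(\left(-104 + 1\right) 45 + 14\right) = 35 + 5 \cdot 57616 \left(\left(-103\right) 45 + 14\right) = 35 + 5 \cdot 57616 \left(-4635 + 14\right) = 35 + 5 \cdot 57616 \left(-4621\right) = 35 + 5 \left(-266243536\right) = 35 - 1331217680 = -1331217645$)
$C = -1331217645$
$- C = \left(-1\right) \left(-1331217645\right) = 1331217645$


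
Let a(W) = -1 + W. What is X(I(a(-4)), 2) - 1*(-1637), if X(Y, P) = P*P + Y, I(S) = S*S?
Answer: 1666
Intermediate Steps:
I(S) = S²
X(Y, P) = Y + P² (X(Y, P) = P² + Y = Y + P²)
X(I(a(-4)), 2) - 1*(-1637) = ((-1 - 4)² + 2²) - 1*(-1637) = ((-5)² + 4) + 1637 = (25 + 4) + 1637 = 29 + 1637 = 1666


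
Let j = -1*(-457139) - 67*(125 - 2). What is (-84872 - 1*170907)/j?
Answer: -255779/448898 ≈ -0.56979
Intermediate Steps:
j = 448898 (j = 457139 - 67*123 = 457139 - 1*8241 = 457139 - 8241 = 448898)
(-84872 - 1*170907)/j = (-84872 - 1*170907)/448898 = (-84872 - 170907)*(1/448898) = -255779*1/448898 = -255779/448898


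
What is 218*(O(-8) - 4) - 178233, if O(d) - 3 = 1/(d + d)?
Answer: -1427717/8 ≈ -1.7846e+5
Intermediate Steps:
O(d) = 3 + 1/(2*d) (O(d) = 3 + 1/(d + d) = 3 + 1/(2*d))
218*(O(-8) - 4) - 178233 = 218*((3 + (1/2)/(-8)) - 4) - 178233 = 218*((3 + (1/2)*(-1/8)) - 4) - 178233 = 218*((3 - 1/16) - 4) - 178233 = 218*(47/16 - 4) - 178233 = 218*(-17/16) - 178233 = -1853/8 - 178233 = -1427717/8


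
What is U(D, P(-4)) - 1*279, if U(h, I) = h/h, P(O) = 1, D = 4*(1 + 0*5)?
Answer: -278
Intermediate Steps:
D = 4 (D = 4*(1 + 0) = 4*1 = 4)
U(h, I) = 1
U(D, P(-4)) - 1*279 = 1 - 1*279 = 1 - 279 = -278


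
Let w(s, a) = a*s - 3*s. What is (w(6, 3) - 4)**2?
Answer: 16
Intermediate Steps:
w(s, a) = -3*s + a*s
(w(6, 3) - 4)**2 = (6*(-3 + 3) - 4)**2 = (6*0 - 4)**2 = (0 - 4)**2 = (-4)**2 = 16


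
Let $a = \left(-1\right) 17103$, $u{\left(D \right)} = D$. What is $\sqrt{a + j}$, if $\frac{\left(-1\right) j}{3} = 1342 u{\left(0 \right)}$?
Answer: $i \sqrt{17103} \approx 130.78 i$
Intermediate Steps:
$j = 0$ ($j = - 3 \cdot 1342 \cdot 0 = \left(-3\right) 0 = 0$)
$a = -17103$
$\sqrt{a + j} = \sqrt{-17103 + 0} = \sqrt{-17103} = i \sqrt{17103}$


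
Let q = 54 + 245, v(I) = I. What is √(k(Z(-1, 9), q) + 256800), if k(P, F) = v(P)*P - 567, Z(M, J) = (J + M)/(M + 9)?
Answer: √256234 ≈ 506.20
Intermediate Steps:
Z(M, J) = (J + M)/(9 + M)
q = 299
k(P, F) = -567 + P² (k(P, F) = P*P - 567 = P² - 567 = -567 + P²)
√(k(Z(-1, 9), q) + 256800) = √((-567 + ((9 - 1)/(9 - 1))²) + 256800) = √((-567 + (8/8)²) + 256800) = √((-567 + ((⅛)*8)²) + 256800) = √((-567 + 1²) + 256800) = √((-567 + 1) + 256800) = √(-566 + 256800) = √256234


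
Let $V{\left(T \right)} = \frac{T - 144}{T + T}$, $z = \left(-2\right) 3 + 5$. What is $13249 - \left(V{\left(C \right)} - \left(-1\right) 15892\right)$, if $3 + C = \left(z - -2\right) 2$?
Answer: $- \frac{5431}{2} \approx -2715.5$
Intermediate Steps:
$z = -1$ ($z = -6 + 5 = -1$)
$C = -1$ ($C = -3 + \left(-1 - -2\right) 2 = -3 + \left(-1 + 2\right) 2 = -3 + 1 \cdot 2 = -3 + 2 = -1$)
$V{\left(T \right)} = \frac{-144 + T}{2 T}$
$13249 - \left(V{\left(C \right)} - \left(-1\right) 15892\right) = 13249 - \left(\frac{-144 - 1}{2 \left(-1\right)} - \left(-1\right) 15892\right) = 13249 - \left(\frac{1}{2} \left(-1\right) \left(-145\right) - -15892\right) = 13249 - \left(\frac{145}{2} + 15892\right) = 13249 - \frac{31929}{2} = - \frac{5431}{2}$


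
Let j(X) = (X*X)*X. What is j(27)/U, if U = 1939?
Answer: 19683/1939 ≈ 10.151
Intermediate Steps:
j(X) = X**3 (j(X) = X**2*X = X**3)
j(27)/U = 27**3/1939 = 19683*(1/1939) = 19683/1939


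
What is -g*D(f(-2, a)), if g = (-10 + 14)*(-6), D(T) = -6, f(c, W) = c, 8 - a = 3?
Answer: -144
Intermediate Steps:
a = 5 (a = 8 - 1*3 = 8 - 3 = 5)
g = -24 (g = 4*(-6) = -24)
-g*D(f(-2, a)) = -(-24)*(-6) = -1*144 = -144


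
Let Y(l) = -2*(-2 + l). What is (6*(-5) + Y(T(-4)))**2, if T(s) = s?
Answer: 324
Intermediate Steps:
Y(l) = 4 - 2*l
(6*(-5) + Y(T(-4)))**2 = (6*(-5) + (4 - 2*(-4)))**2 = (-30 + (4 + 8))**2 = (-30 + 12)**2 = (-18)**2 = 324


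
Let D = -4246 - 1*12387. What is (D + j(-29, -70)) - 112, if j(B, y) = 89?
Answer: -16656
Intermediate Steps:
D = -16633 (D = -4246 - 12387 = -16633)
(D + j(-29, -70)) - 112 = (-16633 + 89) - 112 = -16544 - 112 = -16656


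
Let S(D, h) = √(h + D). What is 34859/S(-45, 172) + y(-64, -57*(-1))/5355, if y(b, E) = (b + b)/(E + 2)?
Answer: -128/315945 + 34859*√127/127 ≈ 3093.2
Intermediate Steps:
S(D, h) = √(D + h)
y(b, E) = 2*b/(2 + E) (y(b, E) = (2*b)/(2 + E) = 2*b/(2 + E))
34859/S(-45, 172) + y(-64, -57*(-1))/5355 = 34859/(√(-45 + 172)) + (2*(-64)/(2 - 57*(-1)))/5355 = 34859/(√127) + (2*(-64)/(2 + 57))*(1/5355) = 34859*(√127/127) + (2*(-64)/59)*(1/5355) = 34859*√127/127 + (2*(-64)*(1/59))*(1/5355) = 34859*√127/127 - 128/59*1/5355 = 34859*√127/127 - 128/315945 = -128/315945 + 34859*√127/127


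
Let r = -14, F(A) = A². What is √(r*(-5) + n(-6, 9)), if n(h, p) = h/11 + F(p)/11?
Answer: 13*√55/11 ≈ 8.7646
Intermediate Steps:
n(h, p) = h/11 + p²/11
√(r*(-5) + n(-6, 9)) = √(-14*(-5) + ((1/11)*(-6) + (1/11)*9²)) = √(70 + (-6/11 + (1/11)*81)) = √(70 + (-6/11 + 81/11)) = √(70 + 75/11) = √(845/11) = 13*√55/11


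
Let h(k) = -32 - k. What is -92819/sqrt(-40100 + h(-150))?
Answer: 92819*I*sqrt(39982)/39982 ≈ 464.2*I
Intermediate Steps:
-92819/sqrt(-40100 + h(-150)) = -92819/sqrt(-40100 + (-32 - 1*(-150))) = -92819/sqrt(-40100 + (-32 + 150)) = -92819/sqrt(-40100 + 118) = -92819*(-I*sqrt(39982)/39982) = -(-92819)*I*sqrt(39982)/39982 = 92819*I*sqrt(39982)/39982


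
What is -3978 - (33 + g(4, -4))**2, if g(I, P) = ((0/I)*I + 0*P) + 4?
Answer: -5347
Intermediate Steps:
g(I, P) = 4 (g(I, P) = (0*I + 0) + 4 = (0 + 0) + 4 = 0 + 4 = 4)
-3978 - (33 + g(4, -4))**2 = -3978 - (33 + 4)**2 = -3978 - 1*37**2 = -3978 - 1*1369 = -3978 - 1369 = -5347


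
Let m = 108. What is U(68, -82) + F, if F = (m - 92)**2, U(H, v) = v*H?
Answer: -5320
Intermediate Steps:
U(H, v) = H*v
F = 256 (F = (108 - 92)**2 = 16**2 = 256)
U(68, -82) + F = 68*(-82) + 256 = -5576 + 256 = -5320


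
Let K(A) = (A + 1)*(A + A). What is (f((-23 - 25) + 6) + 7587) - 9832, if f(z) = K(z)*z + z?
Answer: -146935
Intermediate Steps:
K(A) = 2*A*(1 + A) (K(A) = (1 + A)*(2*A) = 2*A*(1 + A))
f(z) = z + 2*z**2*(1 + z) (f(z) = (2*z*(1 + z))*z + z = 2*z**2*(1 + z) + z = z + 2*z**2*(1 + z))
(f((-23 - 25) + 6) + 7587) - 9832 = (((-23 - 25) + 6)*(1 + 2*((-23 - 25) + 6)*(1 + ((-23 - 25) + 6))) + 7587) - 9832 = ((-48 + 6)*(1 + 2*(-48 + 6)*(1 + (-48 + 6))) + 7587) - 9832 = (-42*(1 + 2*(-42)*(1 - 42)) + 7587) - 9832 = (-42*(1 + 2*(-42)*(-41)) + 7587) - 9832 = (-42*(1 + 3444) + 7587) - 9832 = (-42*3445 + 7587) - 9832 = (-144690 + 7587) - 9832 = -137103 - 9832 = -146935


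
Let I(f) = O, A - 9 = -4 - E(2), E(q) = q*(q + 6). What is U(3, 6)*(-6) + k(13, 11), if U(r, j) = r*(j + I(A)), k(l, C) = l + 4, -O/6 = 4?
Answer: 341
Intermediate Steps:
O = -24 (O = -6*4 = -24)
E(q) = q*(6 + q)
A = -11 (A = 9 + (-4 - 2*(6 + 2)) = 9 + (-4 - 2*8) = 9 + (-4 - 1*16) = 9 + (-4 - 16) = 9 - 20 = -11)
k(l, C) = 4 + l
I(f) = -24
U(r, j) = r*(-24 + j) (U(r, j) = r*(j - 24) = r*(-24 + j))
U(3, 6)*(-6) + k(13, 11) = (3*(-24 + 6))*(-6) + (4 + 13) = (3*(-18))*(-6) + 17 = -54*(-6) + 17 = 324 + 17 = 341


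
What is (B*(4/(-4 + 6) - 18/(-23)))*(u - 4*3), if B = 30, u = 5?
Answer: -13440/23 ≈ -584.35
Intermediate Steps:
(B*(4/(-4 + 6) - 18/(-23)))*(u - 4*3) = (30*(4/(-4 + 6) - 18/(-23)))*(5 - 4*3) = (30*(4/2 - 18*(-1/23)))*(5 - 12) = (30*(4*(½) + 18/23))*(-7) = (30*(2 + 18/23))*(-7) = (30*(64/23))*(-7) = (1920/23)*(-7) = -13440/23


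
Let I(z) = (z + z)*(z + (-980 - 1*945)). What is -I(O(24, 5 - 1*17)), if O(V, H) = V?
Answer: 91248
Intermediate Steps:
I(z) = 2*z*(-1925 + z) (I(z) = (2*z)*(z + (-980 - 945)) = (2*z)*(z - 1925) = (2*z)*(-1925 + z) = 2*z*(-1925 + z))
-I(O(24, 5 - 1*17)) = -2*24*(-1925 + 24) = -2*24*(-1901) = -1*(-91248) = 91248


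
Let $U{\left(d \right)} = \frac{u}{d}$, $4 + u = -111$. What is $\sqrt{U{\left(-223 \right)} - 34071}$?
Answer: $\frac{i \sqrt{1694291114}}{223} \approx 184.58 i$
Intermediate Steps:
$u = -115$ ($u = -4 - 111 = -115$)
$U{\left(d \right)} = - \frac{115}{d}$
$\sqrt{U{\left(-223 \right)} - 34071} = \sqrt{- \frac{115}{-223} - 34071} = \sqrt{\left(-115\right) \left(- \frac{1}{223}\right) - 34071} = \sqrt{\frac{115}{223} - 34071} = \sqrt{- \frac{7597718}{223}} = \frac{i \sqrt{1694291114}}{223}$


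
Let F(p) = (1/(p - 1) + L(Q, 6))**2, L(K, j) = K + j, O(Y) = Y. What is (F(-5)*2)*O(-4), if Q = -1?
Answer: -1682/9 ≈ -186.89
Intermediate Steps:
F(p) = (5 + 1/(-1 + p))**2 (F(p) = (1/(p - 1) + (-1 + 6))**2 = (1/(-1 + p) + 5)**2 = (5 + 1/(-1 + p))**2)
(F(-5)*2)*O(-4) = (((-4 + 5*(-5))**2/(-1 - 5)**2)*2)*(-4) = (((-4 - 25)**2/(-6)**2)*2)*(-4) = (((1/36)*(-29)**2)*2)*(-4) = (((1/36)*841)*2)*(-4) = ((841/36)*2)*(-4) = (841/18)*(-4) = -1682/9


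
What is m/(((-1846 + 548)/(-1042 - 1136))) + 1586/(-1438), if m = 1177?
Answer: 83733250/42421 ≈ 1973.9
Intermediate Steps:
m/(((-1846 + 548)/(-1042 - 1136))) + 1586/(-1438) = 1177/(((-1846 + 548)/(-1042 - 1136))) + 1586/(-1438) = 1177/((-1298/(-2178))) + 1586*(-1/1438) = 1177/((-1298*(-1/2178))) - 793/719 = 1177/(59/99) - 793/719 = 1177*(99/59) - 793/719 = 116523/59 - 793/719 = 83733250/42421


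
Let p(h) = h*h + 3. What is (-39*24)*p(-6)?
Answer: -36504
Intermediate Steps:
p(h) = 3 + h² (p(h) = h² + 3 = 3 + h²)
(-39*24)*p(-6) = (-39*24)*(3 + (-6)²) = -936*(3 + 36) = -936*39 = -36504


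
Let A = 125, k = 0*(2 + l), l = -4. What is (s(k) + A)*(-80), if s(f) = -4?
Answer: -9680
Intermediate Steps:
k = 0 (k = 0*(2 - 4) = 0*(-2) = 0)
(s(k) + A)*(-80) = (-4 + 125)*(-80) = 121*(-80) = -9680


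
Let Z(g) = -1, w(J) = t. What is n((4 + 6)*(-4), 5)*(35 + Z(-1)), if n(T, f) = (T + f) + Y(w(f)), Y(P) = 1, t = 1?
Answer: -1156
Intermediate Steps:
w(J) = 1
n(T, f) = 1 + T + f (n(T, f) = (T + f) + 1 = 1 + T + f)
n((4 + 6)*(-4), 5)*(35 + Z(-1)) = (1 + (4 + 6)*(-4) + 5)*(35 - 1) = (1 + 10*(-4) + 5)*34 = (1 - 40 + 5)*34 = -34*34 = -1156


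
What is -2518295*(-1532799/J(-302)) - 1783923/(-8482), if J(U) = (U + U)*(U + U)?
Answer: 16370755286553489/1547184656 ≈ 1.0581e+7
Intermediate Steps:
J(U) = 4*U² (J(U) = (2*U)*(2*U) = 4*U²)
-2518295*(-1532799/J(-302)) - 1783923/(-8482) = -2518295/((4*(-302)²)/(-1532799)) - 1783923/(-8482) = -2518295/((4*91204)*(-1/1532799)) - 1783923*(-1/8482) = -2518295/(364816*(-1/1532799)) + 1783923/8482 = -2518295/(-364816/1532799) + 1783923/8482 = -2518295*(-1532799/364816) + 1783923/8482 = 3860040057705/364816 + 1783923/8482 = 16370755286553489/1547184656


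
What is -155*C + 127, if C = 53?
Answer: -8088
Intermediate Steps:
-155*C + 127 = -155*53 + 127 = -8215 + 127 = -8088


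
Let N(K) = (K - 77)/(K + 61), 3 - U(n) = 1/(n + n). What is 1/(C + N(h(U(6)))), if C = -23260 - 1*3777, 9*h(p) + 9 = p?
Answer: -6515/176154444 ≈ -3.6985e-5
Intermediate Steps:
U(n) = 3 - 1/(2*n) (U(n) = 3 - 1/(n + n) = 3 - 1/(2*n))
h(p) = -1 + p/9
N(K) = (-77 + K)/(61 + K)
C = -27037 (C = -23260 - 3777 = -27037)
1/(C + N(h(U(6)))) = 1/(-27037 + (-77 + (-1 + (3 - ½/6)/9))/(61 + (-1 + (3 - ½/6)/9))) = 1/(-27037 + (-77 + (-1 + (3 - ½*⅙)/9))/(61 + (-1 + (3 - ½*⅙)/9))) = 1/(-27037 + (-77 + (-1 + (3 - 1/12)/9))/(61 + (-1 + (3 - 1/12)/9))) = 1/(-27037 + (-77 + (-1 + (⅑)*(35/12)))/(61 + (-1 + (⅑)*(35/12)))) = 1/(-27037 + (-77 + (-1 + 35/108))/(61 + (-1 + 35/108))) = 1/(-27037 + (-77 - 73/108)/(61 - 73/108)) = 1/(-27037 - 8389/108/(6515/108)) = 1/(-27037 + (108/6515)*(-8389/108)) = 1/(-27037 - 8389/6515) = 1/(-176154444/6515) = -6515/176154444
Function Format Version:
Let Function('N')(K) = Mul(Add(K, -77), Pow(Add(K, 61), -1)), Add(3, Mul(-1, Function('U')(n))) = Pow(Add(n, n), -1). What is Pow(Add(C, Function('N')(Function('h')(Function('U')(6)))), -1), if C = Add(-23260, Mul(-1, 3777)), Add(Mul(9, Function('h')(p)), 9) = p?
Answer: Rational(-6515, 176154444) ≈ -3.6985e-5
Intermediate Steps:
Function('U')(n) = Add(3, Mul(Rational(-1, 2), Pow(n, -1))) (Function('U')(n) = Add(3, Mul(-1, Pow(Add(n, n), -1))) = Add(3, Mul(-1, Pow(Mul(2, n), -1))) = Add(3, Mul(-1, Mul(Rational(1, 2), Pow(n, -1)))) = Add(3, Mul(Rational(-1, 2), Pow(n, -1))))
Function('h')(p) = Add(-1, Mul(Rational(1, 9), p))
Function('N')(K) = Mul(Pow(Add(61, K), -1), Add(-77, K)) (Function('N')(K) = Mul(Add(-77, K), Pow(Add(61, K), -1)) = Mul(Pow(Add(61, K), -1), Add(-77, K)))
C = -27037 (C = Add(-23260, -3777) = -27037)
Pow(Add(C, Function('N')(Function('h')(Function('U')(6)))), -1) = Pow(Add(-27037, Mul(Pow(Add(61, Add(-1, Mul(Rational(1, 9), Add(3, Mul(Rational(-1, 2), Pow(6, -1)))))), -1), Add(-77, Add(-1, Mul(Rational(1, 9), Add(3, Mul(Rational(-1, 2), Pow(6, -1)))))))), -1) = Pow(Add(-27037, Mul(Pow(Add(61, Add(-1, Mul(Rational(1, 9), Add(3, Mul(Rational(-1, 2), Rational(1, 6)))))), -1), Add(-77, Add(-1, Mul(Rational(1, 9), Add(3, Mul(Rational(-1, 2), Rational(1, 6)))))))), -1) = Pow(Add(-27037, Mul(Pow(Add(61, Add(-1, Mul(Rational(1, 9), Add(3, Rational(-1, 12))))), -1), Add(-77, Add(-1, Mul(Rational(1, 9), Add(3, Rational(-1, 12))))))), -1) = Pow(Add(-27037, Mul(Pow(Add(61, Add(-1, Mul(Rational(1, 9), Rational(35, 12)))), -1), Add(-77, Add(-1, Mul(Rational(1, 9), Rational(35, 12)))))), -1) = Pow(Add(-27037, Mul(Pow(Add(61, Add(-1, Rational(35, 108))), -1), Add(-77, Add(-1, Rational(35, 108))))), -1) = Pow(Add(-27037, Mul(Pow(Add(61, Rational(-73, 108)), -1), Add(-77, Rational(-73, 108)))), -1) = Pow(Add(-27037, Mul(Pow(Rational(6515, 108), -1), Rational(-8389, 108))), -1) = Pow(Add(-27037, Mul(Rational(108, 6515), Rational(-8389, 108))), -1) = Pow(Add(-27037, Rational(-8389, 6515)), -1) = Pow(Rational(-176154444, 6515), -1) = Rational(-6515, 176154444)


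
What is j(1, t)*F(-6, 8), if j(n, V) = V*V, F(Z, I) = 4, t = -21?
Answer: 1764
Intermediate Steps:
j(n, V) = V²
j(1, t)*F(-6, 8) = (-21)²*4 = 441*4 = 1764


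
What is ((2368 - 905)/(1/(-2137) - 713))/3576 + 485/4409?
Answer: 2628828679241/24023260242288 ≈ 0.10943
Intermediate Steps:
((2368 - 905)/(1/(-2137) - 713))/3576 + 485/4409 = (1463/(-1/2137 - 713))*(1/3576) + 485*(1/4409) = (1463/(-1523682/2137))*(1/3576) + 485/4409 = (1463*(-2137/1523682))*(1/3576) + 485/4409 = -3126431/1523682*1/3576 + 485/4409 = -3126431/5448686832 + 485/4409 = 2628828679241/24023260242288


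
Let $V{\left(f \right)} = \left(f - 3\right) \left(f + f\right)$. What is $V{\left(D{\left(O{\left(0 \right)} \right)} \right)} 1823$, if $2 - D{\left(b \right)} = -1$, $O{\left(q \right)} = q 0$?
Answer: $0$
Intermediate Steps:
$O{\left(q \right)} = 0$
$D{\left(b \right)} = 3$ ($D{\left(b \right)} = 2 - -1 = 2 + 1 = 3$)
$V{\left(f \right)} = 2 f \left(-3 + f\right)$ ($V{\left(f \right)} = \left(-3 + f\right) 2 f = 2 f \left(-3 + f\right)$)
$V{\left(D{\left(O{\left(0 \right)} \right)} \right)} 1823 = 2 \cdot 3 \left(-3 + 3\right) 1823 = 2 \cdot 3 \cdot 0 \cdot 1823 = 0 \cdot 1823 = 0$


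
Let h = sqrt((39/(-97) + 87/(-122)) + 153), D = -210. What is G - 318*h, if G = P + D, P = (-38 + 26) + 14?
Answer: -208 - 159*sqrt(21270490770)/5917 ≈ -4127.1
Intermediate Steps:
P = 2 (P = -12 + 14 = 2)
h = sqrt(21270490770)/11834 (h = sqrt((39*(-1/97) + 87*(-1/122)) + 153) = sqrt((-39/97 - 87/122) + 153) = sqrt(-13197/11834 + 153) = sqrt(1797405/11834) = sqrt(21270490770)/11834 ≈ 12.324)
G = -208 (G = 2 - 210 = -208)
G - 318*h = -208 - 159*sqrt(21270490770)/5917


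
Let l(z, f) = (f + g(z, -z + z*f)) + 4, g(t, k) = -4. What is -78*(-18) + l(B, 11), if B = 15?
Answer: 1415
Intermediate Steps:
l(z, f) = f (l(z, f) = (f - 4) + 4 = (-4 + f) + 4 = f)
-78*(-18) + l(B, 11) = -78*(-18) + 11 = 1404 + 11 = 1415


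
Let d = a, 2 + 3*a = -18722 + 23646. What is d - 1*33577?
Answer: -95809/3 ≈ -31936.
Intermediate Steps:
a = 4922/3 (a = -2/3 + (-18722 + 23646)/3 = -2/3 + (1/3)*4924 = -2/3 + 4924/3 = 4922/3 ≈ 1640.7)
d = 4922/3 ≈ 1640.7
d - 1*33577 = 4922/3 - 1*33577 = 4922/3 - 33577 = -95809/3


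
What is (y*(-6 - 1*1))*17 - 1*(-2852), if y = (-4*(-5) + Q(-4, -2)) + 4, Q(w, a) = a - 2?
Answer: 472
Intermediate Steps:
Q(w, a) = -2 + a
y = 20 (y = (-4*(-5) + (-2 - 2)) + 4 = (20 - 4) + 4 = 16 + 4 = 20)
(y*(-6 - 1*1))*17 - 1*(-2852) = (20*(-6 - 1*1))*17 - 1*(-2852) = (20*(-6 - 1))*17 + 2852 = (20*(-7))*17 + 2852 = -140*17 + 2852 = -2380 + 2852 = 472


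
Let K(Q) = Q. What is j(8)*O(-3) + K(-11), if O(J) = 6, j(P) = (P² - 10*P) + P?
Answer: -59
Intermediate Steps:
j(P) = P² - 9*P
j(8)*O(-3) + K(-11) = (8*(-9 + 8))*6 - 11 = (8*(-1))*6 - 11 = -8*6 - 11 = -48 - 11 = -59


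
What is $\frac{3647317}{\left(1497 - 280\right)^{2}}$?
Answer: $\frac{3647317}{1481089} \approx 2.4626$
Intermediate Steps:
$\frac{3647317}{\left(1497 - 280\right)^{2}} = \frac{3647317}{1217^{2}} = \frac{3647317}{1481089}$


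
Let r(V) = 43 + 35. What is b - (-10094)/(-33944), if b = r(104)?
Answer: 1318769/16972 ≈ 77.703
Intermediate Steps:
r(V) = 78
b = 78
b - (-10094)/(-33944) = 78 - (-10094)/(-33944) = 78 - (-10094)*(-1)/33944 = 78 - 1*5047/16972 = 78 - 5047/16972 = 1318769/16972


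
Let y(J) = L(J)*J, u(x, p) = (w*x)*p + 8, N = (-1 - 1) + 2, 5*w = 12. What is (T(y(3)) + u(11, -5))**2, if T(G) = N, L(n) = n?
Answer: 15376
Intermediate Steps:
w = 12/5 (w = (1/5)*12 = 12/5 ≈ 2.4000)
N = 0 (N = -2 + 2 = 0)
u(x, p) = 8 + 12*p*x/5 (u(x, p) = (12*x/5)*p + 8 = 12*p*x/5 + 8 = 8 + 12*p*x/5)
y(J) = J**2 (y(J) = J*J = J**2)
T(G) = 0
(T(y(3)) + u(11, -5))**2 = (0 + (8 + (12/5)*(-5)*11))**2 = (0 + (8 - 132))**2 = (0 - 124)**2 = (-124)**2 = 15376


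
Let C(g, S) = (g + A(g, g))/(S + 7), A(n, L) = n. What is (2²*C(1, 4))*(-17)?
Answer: -136/11 ≈ -12.364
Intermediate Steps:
C(g, S) = 2*g/(7 + S) (C(g, S) = (g + g)/(S + 7) = (2*g)/(7 + S) = 2*g/(7 + S))
(2²*C(1, 4))*(-17) = (2²*(2*1/(7 + 4)))*(-17) = (4*(2*1/11))*(-17) = (4*(2*1*(1/11)))*(-17) = (4*(2/11))*(-17) = (8/11)*(-17) = -136/11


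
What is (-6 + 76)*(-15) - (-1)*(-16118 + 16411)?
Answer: -757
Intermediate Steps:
(-6 + 76)*(-15) - (-1)*(-16118 + 16411) = 70*(-15) - (-1)*293 = -1050 - 1*(-293) = -1050 + 293 = -757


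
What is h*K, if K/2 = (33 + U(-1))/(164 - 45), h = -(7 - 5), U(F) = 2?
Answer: -20/17 ≈ -1.1765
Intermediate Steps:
h = -2 (h = -1*2 = -2)
K = 10/17 (K = 2*((33 + 2)/(164 - 45)) = 2*(35/119) = 2*(35*(1/119)) = 2*(5/17) = 10/17 ≈ 0.58823)
h*K = -2*10/17 = -20/17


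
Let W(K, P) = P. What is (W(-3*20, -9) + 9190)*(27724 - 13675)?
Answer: 128983869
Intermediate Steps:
(W(-3*20, -9) + 9190)*(27724 - 13675) = (-9 + 9190)*(27724 - 13675) = 9181*14049 = 128983869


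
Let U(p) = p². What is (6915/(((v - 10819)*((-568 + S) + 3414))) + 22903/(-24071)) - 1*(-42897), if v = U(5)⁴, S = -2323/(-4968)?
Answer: 40186666846412383348/936838432070527 ≈ 42896.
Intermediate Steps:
S = 101/216 (S = -2323*(-1/4968) = 101/216 ≈ 0.46759)
v = 390625 (v = (5²)⁴ = 25⁴ = 390625)
(6915/(((v - 10819)*((-568 + S) + 3414))) + 22903/(-24071)) - 1*(-42897) = (6915/(((390625 - 10819)*((-568 + 101/216) + 3414))) + 22903/(-24071)) - 1*(-42897) = (6915/((379806*(-122587/216 + 3414))) + 22903*(-1/24071)) + 42897 = (6915/((379806*(614837/216))) - 22903/24071) + 42897 = (6915/(38919796937/36) - 22903/24071) + 42897 = (6915*(36/38919796937) - 22903/24071) + 42897 = (248940/38919796937 - 22903/24071) + 42897 = -891374117013371/936838432070527 + 42897 = 40186666846412383348/936838432070527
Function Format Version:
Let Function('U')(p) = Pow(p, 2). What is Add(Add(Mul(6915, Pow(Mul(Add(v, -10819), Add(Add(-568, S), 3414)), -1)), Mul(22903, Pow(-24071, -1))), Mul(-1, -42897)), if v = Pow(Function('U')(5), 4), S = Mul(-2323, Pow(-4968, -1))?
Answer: Rational(40186666846412383348, 936838432070527) ≈ 42896.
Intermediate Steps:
S = Rational(101, 216) (S = Mul(-2323, Rational(-1, 4968)) = Rational(101, 216) ≈ 0.46759)
v = 390625 (v = Pow(Pow(5, 2), 4) = Pow(25, 4) = 390625)
Add(Add(Mul(6915, Pow(Mul(Add(v, -10819), Add(Add(-568, S), 3414)), -1)), Mul(22903, Pow(-24071, -1))), Mul(-1, -42897)) = Add(Add(Mul(6915, Pow(Mul(Add(390625, -10819), Add(Add(-568, Rational(101, 216)), 3414)), -1)), Mul(22903, Pow(-24071, -1))), Mul(-1, -42897)) = Add(Add(Mul(6915, Pow(Mul(379806, Add(Rational(-122587, 216), 3414)), -1)), Mul(22903, Rational(-1, 24071))), 42897) = Add(Add(Mul(6915, Pow(Mul(379806, Rational(614837, 216)), -1)), Rational(-22903, 24071)), 42897) = Add(Add(Mul(6915, Pow(Rational(38919796937, 36), -1)), Rational(-22903, 24071)), 42897) = Add(Add(Mul(6915, Rational(36, 38919796937)), Rational(-22903, 24071)), 42897) = Add(Add(Rational(248940, 38919796937), Rational(-22903, 24071)), 42897) = Add(Rational(-891374117013371, 936838432070527), 42897) = Rational(40186666846412383348, 936838432070527)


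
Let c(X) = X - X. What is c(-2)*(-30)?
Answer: 0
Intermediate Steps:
c(X) = 0
c(-2)*(-30) = 0*(-30) = 0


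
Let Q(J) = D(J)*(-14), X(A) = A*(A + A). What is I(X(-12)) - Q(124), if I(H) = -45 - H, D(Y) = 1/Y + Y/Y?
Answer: -19771/62 ≈ -318.89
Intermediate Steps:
X(A) = 2*A² (X(A) = A*(2*A) = 2*A²)
D(Y) = 1 + 1/Y (D(Y) = 1/Y + 1 = 1 + 1/Y)
Q(J) = -14*(1 + J)/J (Q(J) = ((1 + J)/J)*(-14) = -14*(1 + J)/J)
I(X(-12)) - Q(124) = (-45 - 2*(-12)²) - (-14 - 14/124) = (-45 - 2*144) - (-14 - 14*1/124) = (-45 - 1*288) - (-14 - 7/62) = (-45 - 288) - 1*(-875/62) = -333 + 875/62 = -19771/62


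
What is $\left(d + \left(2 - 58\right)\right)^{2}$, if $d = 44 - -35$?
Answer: $529$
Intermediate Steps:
$d = 79$ ($d = 44 + 35 = 79$)
$\left(d + \left(2 - 58\right)\right)^{2} = \left(79 + \left(2 - 58\right)\right)^{2} = \left(79 - 56\right)^{2} = 23^{2} = 529$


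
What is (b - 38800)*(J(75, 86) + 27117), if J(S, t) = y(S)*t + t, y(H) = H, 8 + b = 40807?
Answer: 67272347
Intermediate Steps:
b = 40799 (b = -8 + 40807 = 40799)
J(S, t) = t + S*t (J(S, t) = S*t + t = t + S*t)
(b - 38800)*(J(75, 86) + 27117) = (40799 - 38800)*(86*(1 + 75) + 27117) = 1999*(86*76 + 27117) = 1999*(6536 + 27117) = 1999*33653 = 67272347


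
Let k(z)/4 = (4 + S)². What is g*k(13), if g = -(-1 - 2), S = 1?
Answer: 300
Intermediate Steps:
g = 3 (g = -1*(-3) = 3)
k(z) = 100 (k(z) = 4*(4 + 1)² = 4*5² = 4*25 = 100)
g*k(13) = 3*100 = 300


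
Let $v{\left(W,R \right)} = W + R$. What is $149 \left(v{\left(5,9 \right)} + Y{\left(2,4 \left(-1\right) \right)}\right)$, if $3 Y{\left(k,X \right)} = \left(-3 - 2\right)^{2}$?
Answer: $\frac{9983}{3} \approx 3327.7$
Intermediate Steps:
$v{\left(W,R \right)} = R + W$
$Y{\left(k,X \right)} = \frac{25}{3}$ ($Y{\left(k,X \right)} = \frac{\left(-3 - 2\right)^{2}}{3} = \frac{\left(-5\right)^{2}}{3} = \frac{1}{3} \cdot 25 = \frac{25}{3}$)
$149 \left(v{\left(5,9 \right)} + Y{\left(2,4 \left(-1\right) \right)}\right) = 149 \left(\left(9 + 5\right) + \frac{25}{3}\right) = 149 \left(14 + \frac{25}{3}\right) = 149 \cdot \frac{67}{3} = \frac{9983}{3}$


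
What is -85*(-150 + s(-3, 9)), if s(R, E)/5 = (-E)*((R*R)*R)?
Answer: -90525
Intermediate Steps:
s(R, E) = -5*E*R³ (s(R, E) = 5*((-E)*((R*R)*R)) = 5*((-E)*(R²*R)) = 5*((-E)*R³) = 5*(-E*R³) = -5*E*R³)
-85*(-150 + s(-3, 9)) = -85*(-150 - 5*9*(-3)³) = -85*(-150 - 5*9*(-27)) = -85*(-150 + 1215) = -85*1065 = -90525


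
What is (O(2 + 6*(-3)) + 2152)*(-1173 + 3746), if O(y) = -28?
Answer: 5465052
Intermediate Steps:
(O(2 + 6*(-3)) + 2152)*(-1173 + 3746) = (-28 + 2152)*(-1173 + 3746) = 2124*2573 = 5465052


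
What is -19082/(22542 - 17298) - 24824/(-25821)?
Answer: -3180169/1187766 ≈ -2.6774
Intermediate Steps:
-19082/(22542 - 17298) - 24824/(-25821) = -19082/5244 - 24824*(-1/25821) = -19082*1/5244 + 24824/25821 = -9541/2622 + 24824/25821 = -3180169/1187766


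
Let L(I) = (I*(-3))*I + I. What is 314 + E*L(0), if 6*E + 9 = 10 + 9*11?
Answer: 314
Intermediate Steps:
L(I) = I - 3*I² (L(I) = (-3*I)*I + I = -3*I² + I = I - 3*I²)
E = 50/3 (E = -3/2 + (10 + 9*11)/6 = -3/2 + (10 + 99)/6 = -3/2 + (⅙)*109 = -3/2 + 109/6 = 50/3 ≈ 16.667)
314 + E*L(0) = 314 + 50*(0*(1 - 3*0))/3 = 314 + 50*(0*(1 + 0))/3 = 314 + 50*(0*1)/3 = 314 + (50/3)*0 = 314 + 0 = 314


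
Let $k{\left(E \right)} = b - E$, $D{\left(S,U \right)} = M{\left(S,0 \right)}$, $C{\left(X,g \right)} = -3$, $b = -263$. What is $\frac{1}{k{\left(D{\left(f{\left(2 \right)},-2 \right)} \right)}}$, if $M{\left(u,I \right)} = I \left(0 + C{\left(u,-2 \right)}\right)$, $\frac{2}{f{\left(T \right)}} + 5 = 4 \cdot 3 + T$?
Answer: $- \frac{1}{263} \approx -0.0038023$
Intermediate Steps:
$f{\left(T \right)} = \frac{2}{7 + T}$ ($f{\left(T \right)} = \frac{2}{-5 + \left(4 \cdot 3 + T\right)} = \frac{2}{-5 + \left(12 + T\right)} = \frac{2}{7 + T}$)
$M{\left(u,I \right)} = - 3 I$ ($M{\left(u,I \right)} = I \left(0 - 3\right) = I \left(-3\right) = - 3 I$)
$D{\left(S,U \right)} = 0$ ($D{\left(S,U \right)} = \left(-3\right) 0 = 0$)
$k{\left(E \right)} = -263 - E$
$\frac{1}{k{\left(D{\left(f{\left(2 \right)},-2 \right)} \right)}} = \frac{1}{-263 - 0} = \frac{1}{-263 + 0} = \frac{1}{-263} = - \frac{1}{263}$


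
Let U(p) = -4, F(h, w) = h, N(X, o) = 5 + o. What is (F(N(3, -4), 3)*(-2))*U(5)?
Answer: 8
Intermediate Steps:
(F(N(3, -4), 3)*(-2))*U(5) = ((5 - 4)*(-2))*(-4) = (1*(-2))*(-4) = -2*(-4) = 8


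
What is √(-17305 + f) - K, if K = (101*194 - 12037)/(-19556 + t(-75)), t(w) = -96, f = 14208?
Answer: 7557/19652 + I*√3097 ≈ 0.38454 + 55.651*I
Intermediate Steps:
K = -7557/19652 (K = (101*194 - 12037)/(-19556 - 96) = (19594 - 12037)/(-19652) = 7557*(-1/19652) = -7557/19652 ≈ -0.38454)
√(-17305 + f) - K = √(-17305 + 14208) - 1*(-7557/19652) = √(-3097) + 7557/19652 = I*√3097 + 7557/19652 = 7557/19652 + I*√3097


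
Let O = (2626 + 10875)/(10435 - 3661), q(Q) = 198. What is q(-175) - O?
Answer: 1327751/6774 ≈ 196.01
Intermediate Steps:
O = 13501/6774 ≈ 1.9931
q(-175) - O = 198 - 1*13501/6774 = 198 - 13501/6774 = 1327751/6774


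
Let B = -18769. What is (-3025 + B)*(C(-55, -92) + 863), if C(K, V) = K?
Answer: -17609552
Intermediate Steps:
(-3025 + B)*(C(-55, -92) + 863) = (-3025 - 18769)*(-55 + 863) = -21794*808 = -17609552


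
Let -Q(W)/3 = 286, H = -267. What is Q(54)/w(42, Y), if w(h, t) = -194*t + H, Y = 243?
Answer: 286/15803 ≈ 0.018098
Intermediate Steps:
Q(W) = -858 (Q(W) = -3*286 = -858)
w(h, t) = -267 - 194*t (w(h, t) = -194*t - 267 = -267 - 194*t)
Q(54)/w(42, Y) = -858/(-267 - 194*243) = -858/(-267 - 47142) = -858/(-47409) = -858*(-1/47409) = 286/15803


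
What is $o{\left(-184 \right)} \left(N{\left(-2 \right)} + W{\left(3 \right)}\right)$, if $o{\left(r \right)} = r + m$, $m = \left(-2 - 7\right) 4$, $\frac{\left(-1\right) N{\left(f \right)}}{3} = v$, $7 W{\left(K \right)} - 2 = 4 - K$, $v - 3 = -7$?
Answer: $- \frac{19140}{7} \approx -2734.3$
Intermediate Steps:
$v = -4$ ($v = 3 - 7 = -4$)
$W{\left(K \right)} = \frac{6}{7} - \frac{K}{7}$ ($W{\left(K \right)} = \frac{2}{7} + \frac{4 - K}{7} = \frac{2}{7} - \left(- \frac{4}{7} + \frac{K}{7}\right) = \frac{6}{7} - \frac{K}{7}$)
$N{\left(f \right)} = 12$ ($N{\left(f \right)} = \left(-3\right) \left(-4\right) = 12$)
$m = -36$ ($m = \left(-9\right) 4 = -36$)
$o{\left(r \right)} = -36 + r$ ($o{\left(r \right)} = r - 36 = -36 + r$)
$o{\left(-184 \right)} \left(N{\left(-2 \right)} + W{\left(3 \right)}\right) = \left(-36 - 184\right) \left(12 + \left(\frac{6}{7} - \frac{3}{7}\right)\right) = - 220 \left(12 + \left(\frac{6}{7} - \frac{3}{7}\right)\right) = - 220 \left(12 + \frac{3}{7}\right) = \left(-220\right) \frac{87}{7} = - \frac{19140}{7}$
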